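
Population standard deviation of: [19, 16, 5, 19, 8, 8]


Mean = 75/6 = 25/2
  (19-25/2)²=169/4
  (16-25/2)²=49/4
  (5-25/2)²=225/4
  (19-25/2)²=169/4
  (8-25/2)²=81/4
  (8-25/2)²=81/4
Σ(x-μ)² = 387/2
σ² = (387/2)/6 = 129/4

σ = √(129/4) ≈ 5.6789


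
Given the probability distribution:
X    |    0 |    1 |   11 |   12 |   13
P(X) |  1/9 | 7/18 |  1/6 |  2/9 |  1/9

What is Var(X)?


E[X] = 19/3
E[X²] = 214/3
Var(X) = E[X²] - (E[X])² = 214/3 - 361/9 = 281/9

Var(X) = 281/9 ≈ 31.2222


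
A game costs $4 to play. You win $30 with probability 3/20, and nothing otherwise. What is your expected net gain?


E[gain] = (30-4)×3/20 + (-4)×17/20
= 39/10 - 17/5 = 1/2

Expected net gain = $1/2 ≈ $0.50


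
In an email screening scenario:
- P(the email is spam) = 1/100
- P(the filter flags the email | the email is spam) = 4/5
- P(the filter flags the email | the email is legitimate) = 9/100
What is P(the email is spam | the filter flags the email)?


Using Bayes' theorem:
P(A|B) = P(B|A)·P(A) / P(B)

P(the filter flags the email) = 4/5 × 1/100 + 9/100 × 99/100
= 1/125 + 891/10000 = 971/10000

P(the email is spam|the filter flags the email) = (1/125) / (971/10000) = 80/971

P(the email is spam|the filter flags the email) = 80/971 ≈ 8.24%


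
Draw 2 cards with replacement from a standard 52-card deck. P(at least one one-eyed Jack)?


P(not a one-eyed Jack) = 50/52 = 25/26
P(none in 2 draws) = (25/26)^2 = 625/676
P(≥1 one-eyed Jack) = 1 - 625/676 = 51/676

P = 51/676 ≈ 7.54%


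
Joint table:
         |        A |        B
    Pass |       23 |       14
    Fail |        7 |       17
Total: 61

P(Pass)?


P(Pass) = (23+14)/61 = 37/61

P(Pass) = 37/61 ≈ 60.66%


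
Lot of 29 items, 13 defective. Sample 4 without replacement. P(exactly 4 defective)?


Hypergeometric: C(13,4)×C(16,0)/C(29,4)
= 715×1/23751 = 55/1827

P(X=4) = 55/1827 ≈ 3.01%


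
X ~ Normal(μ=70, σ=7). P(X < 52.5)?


z = (52.5-70)/7 = -2.5
P(Z < -2.5) = 0.0062

P(X < 52.5) ≈ 0.0062


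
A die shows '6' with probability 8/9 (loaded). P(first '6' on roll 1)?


Geometric: P(X=1) = (1-p)^(k-1)×p = (1/9)^0×8/9 = 8/9

P(X=1) = 8/9 ≈ 88.89%


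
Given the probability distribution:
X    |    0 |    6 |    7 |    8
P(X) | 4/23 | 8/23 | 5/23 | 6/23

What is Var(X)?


E[X] = 131/23
E[X²] = 917/23
Var(X) = E[X²] - (E[X])² = 917/23 - 17161/529 = 3930/529

Var(X) = 3930/529 ≈ 7.4291


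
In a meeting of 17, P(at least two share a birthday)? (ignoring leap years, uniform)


P(all different) = Π(365-i)/365 for i=0..16
= 0.684992
P(match) = 1 - 0.684992 = 0.315008

P ≈ 0.3150 ≈ 31.50%


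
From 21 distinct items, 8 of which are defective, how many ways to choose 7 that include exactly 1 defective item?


Choose 1 of the 8 defective items and 6 of the other 13 items:
C(8,1)×C(13,6) = 8×1716 = 13728

13728


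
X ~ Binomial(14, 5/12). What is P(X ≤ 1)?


P(X ≤ 1) = Σ P(X=i) for i=0..1
P(X=0) = 678223072849/1283918464548864
P(X=1) = 3391115364245/641959232274432
Sum = 7460453801339/1283918464548864

P(X ≤ 1) = 7460453801339/1283918464548864 ≈ 0.58%


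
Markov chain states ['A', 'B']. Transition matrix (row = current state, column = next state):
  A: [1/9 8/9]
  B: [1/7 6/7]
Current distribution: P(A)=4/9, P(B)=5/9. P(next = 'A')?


P(next=A) = Σᵢ P(now=i)×P(i→A)
= 4/9×1/9 + 5/9×1/7
= 4/81 + 5/63 = 73/567

P = 73/567 ≈ 0.1287


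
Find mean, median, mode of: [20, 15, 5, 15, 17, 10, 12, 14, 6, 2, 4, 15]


Sorted: [2, 4, 5, 6, 10, 12, 14, 15, 15, 15, 17, 20]
Mean = 135/12 = 45/4
Median = 13
Freq: {20: 1, 15: 3, 5: 1, 17: 1, 10: 1, 12: 1, 14: 1, 6: 1, 2: 1, 4: 1}
Mode: [15]

Mean=45/4, Median=13, Mode=15


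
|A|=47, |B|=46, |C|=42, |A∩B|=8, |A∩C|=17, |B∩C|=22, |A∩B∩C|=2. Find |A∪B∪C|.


|A∪B∪C| = 47+46+42-8-17-22+2 = 90

|A∪B∪C| = 90


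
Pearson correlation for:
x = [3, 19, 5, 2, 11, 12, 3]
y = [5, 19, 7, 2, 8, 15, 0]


n=7, Σx=55, Σy=56, Σxy=683, Σx²=673, Σy²=728
r = (7×683 - 55×56)/√((7×673 - 55²)(7×728 - 56²))
= 1701/√(1686×1960) = 1701/√3304560 ≈ 1701/1817.8449 ≈ 0.9357

r ≈ 0.9357


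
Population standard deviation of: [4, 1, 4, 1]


Mean = 10/4 = 5/2
  (4-5/2)²=9/4
  (1-5/2)²=9/4
  (4-5/2)²=9/4
  (1-5/2)²=9/4
Σ(x-μ)² = 9
σ² = 9/4

σ = √(9/4) ≈ 1.5000


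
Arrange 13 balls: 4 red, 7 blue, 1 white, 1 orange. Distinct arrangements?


13!/(4!×7!×1!×1!) = 51480

51480


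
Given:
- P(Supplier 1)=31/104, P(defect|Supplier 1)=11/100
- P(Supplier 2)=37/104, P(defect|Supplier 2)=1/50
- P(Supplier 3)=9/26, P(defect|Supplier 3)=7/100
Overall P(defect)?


P(B) = Σ P(B|Aᵢ)×P(Aᵢ)
  11/100×31/104 = 341/10400
  1/50×37/104 = 37/5200
  7/100×9/26 = 63/2600
Sum = 667/10400

P(defect) = 667/10400 ≈ 6.41%


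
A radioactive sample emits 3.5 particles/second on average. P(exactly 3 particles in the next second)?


Poisson(λ=3.5): P(X=3) = e^(-λ)×λ^k/k!
= e^(-3.5) × 3.5^3 / 3!
≈ 0.03019738342 × 42.875 / 6 ≈ 0.215785

P(X=3) ≈ 0.215785 ≈ 21.58%


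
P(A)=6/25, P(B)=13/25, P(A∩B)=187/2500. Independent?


P(A)×P(B) = 78/625
P(A∩B) = 187/2500
Not equal → NOT independent

No, not independent


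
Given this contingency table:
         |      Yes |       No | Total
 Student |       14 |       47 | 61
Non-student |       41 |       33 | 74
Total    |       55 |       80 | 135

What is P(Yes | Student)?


P(Yes | Student) = 14/(14+47) = 14/61

P(Yes|Student) = 14/61 ≈ 22.95%


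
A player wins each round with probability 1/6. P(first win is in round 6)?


Geometric: P(X=6) = (1-p)^(k-1)×p = (5/6)^5×1/6 = 3125/46656

P(X=6) = 3125/46656 ≈ 6.70%


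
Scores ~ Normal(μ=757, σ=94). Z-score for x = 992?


z = (x - μ)/σ = (992 - 757)/94 = 2.5

z = 2.5


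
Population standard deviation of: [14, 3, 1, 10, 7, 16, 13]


Mean = 64/7
  (14-64/7)²=1156/49
  (3-64/7)²=1849/49
  (1-64/7)²=3249/49
  (10-64/7)²=36/49
  (7-64/7)²=225/49
  (16-64/7)²=2304/49
  (13-64/7)²=729/49
Σ(x-μ)² = 1364/7
σ² = (1364/7)/7 = 1364/49

σ = √(1364/49) ≈ 5.2761


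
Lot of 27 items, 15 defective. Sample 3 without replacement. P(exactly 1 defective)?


Hypergeometric: C(15,1)×C(12,2)/C(27,3)
= 15×66/2925 = 22/65

P(X=1) = 22/65 ≈ 33.85%


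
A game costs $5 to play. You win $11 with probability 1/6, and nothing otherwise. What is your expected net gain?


E[gain] = (11-5)×1/6 + (-5)×5/6
= 1 - 25/6 = -19/6

Expected net gain = $-19/6 ≈ $-3.17


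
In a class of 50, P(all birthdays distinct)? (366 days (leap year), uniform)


P(all different) = Π(366-i)/366 for i=0..49
= (366/366)×(365/366)×...×(317/366)
= 0.029927

P ≈ 0.0299 ≈ 2.99%


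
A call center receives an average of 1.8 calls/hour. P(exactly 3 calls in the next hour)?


Poisson(λ=1.8): P(X=3) = e^(-λ)×λ^k/k!
= e^(-1.8) × 1.8^3 / 3!
≈ 0.1652988882 × 5.832 / 6 ≈ 0.160671

P(X=3) ≈ 0.160671 ≈ 16.07%


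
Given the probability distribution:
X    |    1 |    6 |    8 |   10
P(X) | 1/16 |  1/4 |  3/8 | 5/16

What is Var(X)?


E[X] = 123/16
E[X²] = 1029/16
Var(X) = E[X²] - (E[X])² = 1029/16 - 15129/256 = 1335/256

Var(X) = 1335/256 ≈ 5.2148


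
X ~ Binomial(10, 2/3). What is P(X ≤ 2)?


P(X ≤ 2) = Σ P(X=i) for i=0..2
P(X=0) = 1/59049
P(X=1) = 20/59049
P(X=2) = 20/6561
Sum = 67/19683

P(X ≤ 2) = 67/19683 ≈ 0.34%


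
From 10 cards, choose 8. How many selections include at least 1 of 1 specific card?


Complement: C(10,8) - C(9,8) = 45 - 9 = 36

36


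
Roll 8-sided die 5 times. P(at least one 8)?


P(no 8)^5 = (7/8)^5 = 16807/32768
P(≥1) = 1 - 16807/32768 = 15961/32768

P = 15961/32768 ≈ 48.71%


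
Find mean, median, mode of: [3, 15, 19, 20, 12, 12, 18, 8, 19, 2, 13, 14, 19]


Sorted: [2, 3, 8, 12, 12, 13, 14, 15, 18, 19, 19, 19, 20]
Mean = 174/13
Median = 14
Freq: {3: 1, 15: 1, 19: 3, 20: 1, 12: 2, 18: 1, 8: 1, 2: 1, 13: 1, 14: 1}
Mode: [19]

Mean=174/13, Median=14, Mode=19


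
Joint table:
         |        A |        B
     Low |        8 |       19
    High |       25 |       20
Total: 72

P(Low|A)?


P(Low|A) = 8/(8+25) = 8/33

P = 8/33 ≈ 24.24%


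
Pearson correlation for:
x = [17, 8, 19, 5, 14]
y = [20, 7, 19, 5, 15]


n=5, Σx=63, Σy=66, Σxy=992, Σx²=935, Σy²=1060
r = (5×992 - 63×66)/√((5×935 - 63²)(5×1060 - 66²))
= 802/√(706×944) = 802/√666464 ≈ 802/816.3725 ≈ 0.9824

r ≈ 0.9824


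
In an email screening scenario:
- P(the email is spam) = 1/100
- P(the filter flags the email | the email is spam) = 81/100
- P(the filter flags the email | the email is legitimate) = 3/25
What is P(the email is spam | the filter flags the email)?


Using Bayes' theorem:
P(A|B) = P(B|A)·P(A) / P(B)

P(the filter flags the email) = 81/100 × 1/100 + 3/25 × 99/100
= 81/10000 + 297/2500 = 1269/10000

P(the email is spam|the filter flags the email) = (81/10000) / (1269/10000) = 3/47

P(the email is spam|the filter flags the email) = 3/47 ≈ 6.38%


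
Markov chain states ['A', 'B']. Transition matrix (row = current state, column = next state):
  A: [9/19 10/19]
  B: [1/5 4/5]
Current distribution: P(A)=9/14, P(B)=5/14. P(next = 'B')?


P(next=B) = Σᵢ P(now=i)×P(i→B)
= 9/14×10/19 + 5/14×4/5
= 45/133 + 2/7 = 83/133

P = 83/133 ≈ 0.6241


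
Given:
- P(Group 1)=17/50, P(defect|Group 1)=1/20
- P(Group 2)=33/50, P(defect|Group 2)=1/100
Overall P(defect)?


P(B) = Σ P(B|Aᵢ)×P(Aᵢ)
  1/20×17/50 = 17/1000
  1/100×33/50 = 33/5000
Sum = 59/2500

P(defect) = 59/2500 ≈ 2.36%


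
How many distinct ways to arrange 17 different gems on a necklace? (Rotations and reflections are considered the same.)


Free circular arrangements: rotations and reflections both identified.
(n-1)!/2 = 16!/2 = 20922789888000/2 = 10461394944000

10461394944000


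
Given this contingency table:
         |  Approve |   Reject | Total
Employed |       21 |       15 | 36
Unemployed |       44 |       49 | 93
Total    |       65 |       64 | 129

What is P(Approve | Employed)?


P(Approve | Employed) = 21/(21+15) = 21/36 = 7/12

P(Approve|Employed) = 7/12 ≈ 58.33%


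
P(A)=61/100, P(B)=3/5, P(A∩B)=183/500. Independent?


P(A)×P(B) = 183/500
P(A∩B) = 183/500
Equal ✓ → Independent

Yes, independent


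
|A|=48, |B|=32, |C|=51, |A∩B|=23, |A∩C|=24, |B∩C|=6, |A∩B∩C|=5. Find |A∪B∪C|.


|A∪B∪C| = 48+32+51-23-24-6+5 = 83

|A∪B∪C| = 83


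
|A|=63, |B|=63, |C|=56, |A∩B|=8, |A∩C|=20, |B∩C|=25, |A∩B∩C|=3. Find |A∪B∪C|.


|A∪B∪C| = 63+63+56-8-20-25+3 = 132

|A∪B∪C| = 132


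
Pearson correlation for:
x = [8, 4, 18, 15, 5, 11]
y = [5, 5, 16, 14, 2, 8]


n=6, Σx=61, Σy=50, Σxy=656, Σx²=775, Σy²=570
r = (6×656 - 61×50)/√((6×775 - 61²)(6×570 - 50²))
= 886/√(929×920) = 886/√854680 ≈ 886/924.4890 ≈ 0.9584

r ≈ 0.9584


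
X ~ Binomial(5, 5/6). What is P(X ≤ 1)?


P(X ≤ 1) = Σ P(X=i) for i=0..1
P(X=0) = 1/7776
P(X=1) = 25/7776
Sum = 13/3888

P(X ≤ 1) = 13/3888 ≈ 0.33%


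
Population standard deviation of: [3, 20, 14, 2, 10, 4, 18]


Mean = 71/7
  (3-71/7)²=2500/49
  (20-71/7)²=4761/49
  (14-71/7)²=729/49
  (2-71/7)²=3249/49
  (10-71/7)²=1/49
  (4-71/7)²=1849/49
  (18-71/7)²=3025/49
Σ(x-μ)² = 2302/7
σ² = (2302/7)/7 = 2302/49

σ = √(2302/49) ≈ 6.8542


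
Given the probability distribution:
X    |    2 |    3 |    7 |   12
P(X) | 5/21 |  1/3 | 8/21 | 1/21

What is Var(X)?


E[X] = 33/7
E[X²] = 619/21
Var(X) = E[X²] - (E[X])² = 619/21 - 1089/49 = 1066/147

Var(X) = 1066/147 ≈ 7.2517


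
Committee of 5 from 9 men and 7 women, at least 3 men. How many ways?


Count by #men:
  3M,2W: C(9,3)×C(7,2)=1764
  4M,1W: C(9,4)×C(7,1)=882
  5M,0W: C(9,5)×C(7,0)=126
Total = 2772

2772


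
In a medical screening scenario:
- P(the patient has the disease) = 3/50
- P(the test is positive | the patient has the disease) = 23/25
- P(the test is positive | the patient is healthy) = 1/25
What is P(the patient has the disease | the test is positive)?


Using Bayes' theorem:
P(A|B) = P(B|A)·P(A) / P(B)

P(the test is positive) = 23/25 × 3/50 + 1/25 × 47/50
= 69/1250 + 47/1250 = 58/625

P(the patient has the disease|the test is positive) = (69/1250) / (58/625) = 69/116

P(the patient has the disease|the test is positive) = 69/116 ≈ 59.48%


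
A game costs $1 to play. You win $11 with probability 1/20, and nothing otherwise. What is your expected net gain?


E[gain] = (11-1)×1/20 + (-1)×19/20
= 1/2 - 19/20 = -9/20

Expected net gain = $-9/20 ≈ $-0.45


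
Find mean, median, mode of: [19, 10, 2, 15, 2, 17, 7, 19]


Sorted: [2, 2, 7, 10, 15, 17, 19, 19]
Mean = 91/8
Median = 25/2
Freq: {19: 2, 10: 1, 2: 2, 15: 1, 17: 1, 7: 1}
Mode: [2, 19]

Mean=91/8, Median=25/2, Mode=[2, 19]


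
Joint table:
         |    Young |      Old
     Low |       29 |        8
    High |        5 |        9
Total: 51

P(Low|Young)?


P(Low|Young) = 29/(29+5) = 29/34

P = 29/34 ≈ 85.29%


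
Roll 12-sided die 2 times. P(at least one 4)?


P(no 4)^2 = (11/12)^2 = 121/144
P(≥1) = 1 - 121/144 = 23/144

P = 23/144 ≈ 15.97%


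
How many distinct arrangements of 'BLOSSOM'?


Letters: 7, freq: {'B': 1, 'L': 1, 'O': 2, 'S': 2, 'M': 1}
7!/(1!×1!×2!×2!×1!) = 5040/4 = 1260

1260


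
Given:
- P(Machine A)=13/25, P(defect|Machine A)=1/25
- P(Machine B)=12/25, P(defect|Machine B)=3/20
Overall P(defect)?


P(B) = Σ P(B|Aᵢ)×P(Aᵢ)
  1/25×13/25 = 13/625
  3/20×12/25 = 9/125
Sum = 58/625

P(defect) = 58/625 ≈ 9.28%


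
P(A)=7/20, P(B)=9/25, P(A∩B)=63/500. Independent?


P(A)×P(B) = 63/500
P(A∩B) = 63/500
Equal ✓ → Independent

Yes, independent


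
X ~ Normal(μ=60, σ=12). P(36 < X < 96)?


z₁=(36-60)/12=-2.0, z₂=(96-60)/12=3.0
P = Φ(3.0) - Φ(-2.0) = 0.998650 - 0.022750 = 0.975900 ≈ 0.9759

P(36 < X < 96) ≈ 0.9759


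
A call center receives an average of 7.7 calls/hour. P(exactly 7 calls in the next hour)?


Poisson(λ=7.7): P(X=7) = e^(-λ)×λ^k/k!
= e^(-7.7) × 7.7^7 / 7!
≈ 0.0004528271829 × 1604852.32669 / 5040 ≈ 0.144191

P(X=7) ≈ 0.144191 ≈ 14.42%


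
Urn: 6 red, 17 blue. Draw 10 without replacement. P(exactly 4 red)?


Hypergeometric: C(6,4)×C(17,6)/C(23,10)
= 15×12376/1144066 = 780/4807

P(X=4) = 780/4807 ≈ 16.23%


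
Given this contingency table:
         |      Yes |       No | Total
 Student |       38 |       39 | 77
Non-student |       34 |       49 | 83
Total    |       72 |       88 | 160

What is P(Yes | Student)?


P(Yes | Student) = 38/(38+39) = 38/77

P(Yes|Student) = 38/77 ≈ 49.35%


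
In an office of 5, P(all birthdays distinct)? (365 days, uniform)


P(all different) = Π(365-i)/365 for i=0..4
= (365/365)×(364/365)×...×(361/365)
= 0.972864

P ≈ 0.9729 ≈ 97.29%


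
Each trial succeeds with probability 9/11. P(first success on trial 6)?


Geometric: P(X=6) = (1-p)^(k-1)×p = (2/11)^5×9/11 = 288/1771561

P(X=6) = 288/1771561 ≈ 0.02%


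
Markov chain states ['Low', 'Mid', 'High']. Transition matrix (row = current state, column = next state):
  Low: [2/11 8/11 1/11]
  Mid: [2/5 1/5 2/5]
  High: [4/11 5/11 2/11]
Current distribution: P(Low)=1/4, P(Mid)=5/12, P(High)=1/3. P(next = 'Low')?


P(next=Low) = Σᵢ P(now=i)×P(i→Low)
= 1/4×2/11 + 5/12×2/5 + 1/3×4/11
= 1/22 + 1/6 + 4/33 = 1/3

P = 1/3 ≈ 0.3333


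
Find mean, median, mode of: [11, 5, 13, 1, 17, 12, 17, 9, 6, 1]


Sorted: [1, 1, 5, 6, 9, 11, 12, 13, 17, 17]
Mean = 92/10 = 46/5
Median = 10
Freq: {11: 1, 5: 1, 13: 1, 1: 2, 17: 2, 12: 1, 9: 1, 6: 1}
Mode: [1, 17]

Mean=46/5, Median=10, Mode=[1, 17]


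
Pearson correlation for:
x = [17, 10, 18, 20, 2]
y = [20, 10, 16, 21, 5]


n=5, Σx=67, Σy=72, Σxy=1158, Σx²=1117, Σy²=1222
r = (5×1158 - 67×72)/√((5×1117 - 67²)(5×1222 - 72²))
= 966/√(1096×926) = 966/√1014896 ≈ 966/1007.4205 ≈ 0.9589

r ≈ 0.9589


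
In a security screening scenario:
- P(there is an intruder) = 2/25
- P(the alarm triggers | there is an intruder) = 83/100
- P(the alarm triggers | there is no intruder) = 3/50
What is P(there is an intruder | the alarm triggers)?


Using Bayes' theorem:
P(A|B) = P(B|A)·P(A) / P(B)

P(the alarm triggers) = 83/100 × 2/25 + 3/50 × 23/25
= 83/1250 + 69/1250 = 76/625

P(there is an intruder|the alarm triggers) = (83/1250) / (76/625) = 83/152

P(there is an intruder|the alarm triggers) = 83/152 ≈ 54.61%


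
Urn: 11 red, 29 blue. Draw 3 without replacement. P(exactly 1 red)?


Hypergeometric: C(11,1)×C(29,2)/C(40,3)
= 11×406/9880 = 2233/4940

P(X=1) = 2233/4940 ≈ 45.20%


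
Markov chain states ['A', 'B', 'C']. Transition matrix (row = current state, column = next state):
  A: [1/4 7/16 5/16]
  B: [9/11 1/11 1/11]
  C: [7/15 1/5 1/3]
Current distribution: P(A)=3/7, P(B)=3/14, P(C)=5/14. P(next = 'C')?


P(next=C) = Σᵢ P(now=i)×P(i→C)
= 3/7×5/16 + 3/14×1/11 + 5/14×1/3
= 15/112 + 3/154 + 5/42 = 1007/3696

P = 1007/3696 ≈ 0.2725


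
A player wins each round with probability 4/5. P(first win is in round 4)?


Geometric: P(X=4) = (1-p)^(k-1)×p = (1/5)^3×4/5 = 4/625

P(X=4) = 4/625 ≈ 0.64%


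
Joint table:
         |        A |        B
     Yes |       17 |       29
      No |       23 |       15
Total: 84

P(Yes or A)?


P(Yes∨A) = P(Yes) + P(A) - P(Yes∧A)
= (46 + 40 - 17)/84 = 69/84 = 23/28

P = 23/28 ≈ 82.14%


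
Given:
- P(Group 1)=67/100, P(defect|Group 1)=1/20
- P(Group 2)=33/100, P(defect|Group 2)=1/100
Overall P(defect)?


P(B) = Σ P(B|Aᵢ)×P(Aᵢ)
  1/20×67/100 = 67/2000
  1/100×33/100 = 33/10000
Sum = 23/625

P(defect) = 23/625 ≈ 3.68%


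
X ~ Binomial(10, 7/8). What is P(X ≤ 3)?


P(X ≤ 3) = Σ P(X=i) for i=0..3
P(X=0) = 1/1073741824
P(X=1) = 35/536870912
P(X=2) = 2205/1073741824
P(X=3) = 5145/134217728
Sum = 10859/268435456

P(X ≤ 3) = 10859/268435456 ≈ 0.00%


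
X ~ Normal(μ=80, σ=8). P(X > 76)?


z = (76-80)/8 = -0.5
P(X > 76) = 1 - P(Z ≤ -0.5) = 1 - 0.3085 = 0.6915

P(X > 76) ≈ 0.6915


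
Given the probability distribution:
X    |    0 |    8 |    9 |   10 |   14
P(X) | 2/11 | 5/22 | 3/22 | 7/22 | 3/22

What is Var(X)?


E[X] = 179/22
E[X²] = 1851/22
Var(X) = E[X²] - (E[X])² = 1851/22 - 32041/484 = 8681/484

Var(X) = 8681/484 ≈ 17.9360


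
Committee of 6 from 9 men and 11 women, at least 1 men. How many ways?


Count by #men:
  1M,5W: C(9,1)×C(11,5)=4158
  2M,4W: C(9,2)×C(11,4)=11880
  3M,3W: C(9,3)×C(11,3)=13860
  4M,2W: C(9,4)×C(11,2)=6930
  5M,1W: C(9,5)×C(11,1)=1386
  6M,0W: C(9,6)×C(11,0)=84
Total = 38298

38298


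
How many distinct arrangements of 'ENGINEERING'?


Letters: 11, freq: {'E': 3, 'N': 3, 'G': 2, 'I': 2, 'R': 1}
11!/(3!×3!×2!×2!×1!) = 39916800/144 = 277200

277200


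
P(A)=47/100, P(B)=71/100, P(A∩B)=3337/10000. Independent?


P(A)×P(B) = 3337/10000
P(A∩B) = 3337/10000
Equal ✓ → Independent

Yes, independent


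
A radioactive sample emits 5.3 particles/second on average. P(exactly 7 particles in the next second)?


Poisson(λ=5.3): P(X=7) = e^(-λ)×λ^k/k!
= e^(-5.3) × 5.3^7 / 7!
≈ 0.004991593907 × 117471.113984 / 5040 ≈ 0.116343

P(X=7) ≈ 0.116343 ≈ 11.63%


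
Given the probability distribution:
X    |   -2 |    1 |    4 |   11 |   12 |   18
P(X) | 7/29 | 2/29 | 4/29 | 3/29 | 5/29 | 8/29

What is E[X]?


E[X] = Σ x·P(X=x)
= (-2)×(7/29) + (1)×(2/29) + (4)×(4/29) + (11)×(3/29) + (12)×(5/29) + (18)×(8/29)
= 241/29

E[X] = 241/29


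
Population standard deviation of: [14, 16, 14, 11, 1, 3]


Mean = 59/6
  (14-59/6)²=625/36
  (16-59/6)²=1369/36
  (14-59/6)²=625/36
  (11-59/6)²=49/36
  (1-59/6)²=2809/36
  (3-59/6)²=1681/36
Σ(x-μ)² = 1193/6
σ² = (1193/6)/6 = 1193/36

σ = √(1193/36) ≈ 5.7566


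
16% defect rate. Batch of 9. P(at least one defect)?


P(all good) = (21/25)^9 = 794280046581/3814697265625
P(≥1 defect) = 3020417219044/3814697265625

P = 3020417219044/3814697265625 ≈ 79.18%


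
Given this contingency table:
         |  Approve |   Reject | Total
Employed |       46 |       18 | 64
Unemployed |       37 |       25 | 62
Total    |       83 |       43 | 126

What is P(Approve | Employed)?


P(Approve | Employed) = 46/(46+18) = 46/64 = 23/32

P(Approve|Employed) = 23/32 ≈ 71.88%


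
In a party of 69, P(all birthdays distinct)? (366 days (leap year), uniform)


P(all different) = Π(366-i)/366 for i=0..68
= (366/366)×(365/366)×...×(298/366)
= 0.001057

P ≈ 0.0011 ≈ 0.11%


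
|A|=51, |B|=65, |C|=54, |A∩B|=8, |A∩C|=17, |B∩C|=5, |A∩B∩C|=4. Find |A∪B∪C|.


|A∪B∪C| = 51+65+54-8-17-5+4 = 144

|A∪B∪C| = 144


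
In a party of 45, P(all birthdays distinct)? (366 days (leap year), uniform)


P(all different) = Π(366-i)/366 for i=0..44
= (366/366)×(365/366)×...×(322/366)
= 0.059503

P ≈ 0.0595 ≈ 5.95%


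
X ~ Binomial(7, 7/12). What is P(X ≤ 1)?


P(X ≤ 1) = Σ P(X=i) for i=0..1
P(X=0) = 78125/35831808
P(X=1) = 765625/35831808
Sum = 15625/663552

P(X ≤ 1) = 15625/663552 ≈ 2.35%


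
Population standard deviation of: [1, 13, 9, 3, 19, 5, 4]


Mean = 54/7
  (1-54/7)²=2209/49
  (13-54/7)²=1369/49
  (9-54/7)²=81/49
  (3-54/7)²=1089/49
  (19-54/7)²=6241/49
  (5-54/7)²=361/49
  (4-54/7)²=676/49
Σ(x-μ)² = 1718/7
σ² = (1718/7)/7 = 1718/49

σ = √(1718/49) ≈ 5.9213


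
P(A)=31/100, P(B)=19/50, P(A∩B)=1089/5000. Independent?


P(A)×P(B) = 589/5000
P(A∩B) = 1089/5000
Not equal → NOT independent

No, not independent


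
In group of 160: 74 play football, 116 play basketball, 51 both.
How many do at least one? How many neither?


|A∪B| = 74+116-51 = 139
Neither = 160-139 = 21

At least one: 139; Neither: 21


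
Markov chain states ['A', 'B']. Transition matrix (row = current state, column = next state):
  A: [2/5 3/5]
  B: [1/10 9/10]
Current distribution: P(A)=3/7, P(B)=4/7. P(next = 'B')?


P(next=B) = Σᵢ P(now=i)×P(i→B)
= 3/7×3/5 + 4/7×9/10
= 9/35 + 18/35 = 27/35

P = 27/35 ≈ 0.7714


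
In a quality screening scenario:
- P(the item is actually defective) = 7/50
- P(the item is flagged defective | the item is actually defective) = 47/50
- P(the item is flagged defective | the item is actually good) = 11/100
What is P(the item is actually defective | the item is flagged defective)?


Using Bayes' theorem:
P(A|B) = P(B|A)·P(A) / P(B)

P(the item is flagged defective) = 47/50 × 7/50 + 11/100 × 43/50
= 329/2500 + 473/5000 = 1131/5000

P(the item is actually defective|the item is flagged defective) = (329/2500) / (1131/5000) = 658/1131

P(the item is actually defective|the item is flagged defective) = 658/1131 ≈ 58.18%


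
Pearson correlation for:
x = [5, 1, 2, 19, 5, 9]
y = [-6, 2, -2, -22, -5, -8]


n=6, Σx=41, Σy=-41, Σxy=-547, Σx²=497, Σy²=617
r = (6×(-547) - 41×(-41))/√((6×497 - 41²)(6×617 - (-41)²))
= -1601/√(1301×2021) = -1601/√2629321 ≈ -1601/1621.5181 ≈ -0.9873

r ≈ -0.9873


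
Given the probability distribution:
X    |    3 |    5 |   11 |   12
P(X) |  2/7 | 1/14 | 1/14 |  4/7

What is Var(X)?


E[X] = 62/7
E[X²] = 667/7
Var(X) = E[X²] - (E[X])² = 667/7 - 3844/49 = 825/49

Var(X) = 825/49 ≈ 16.8367


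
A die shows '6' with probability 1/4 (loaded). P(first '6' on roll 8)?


Geometric: P(X=8) = (1-p)^(k-1)×p = (3/4)^7×1/4 = 2187/65536

P(X=8) = 2187/65536 ≈ 3.34%


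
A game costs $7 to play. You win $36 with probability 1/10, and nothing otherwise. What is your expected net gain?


E[gain] = (36-7)×1/10 + (-7)×9/10
= 29/10 - 63/10 = -17/5

Expected net gain = $-17/5 ≈ $-3.40


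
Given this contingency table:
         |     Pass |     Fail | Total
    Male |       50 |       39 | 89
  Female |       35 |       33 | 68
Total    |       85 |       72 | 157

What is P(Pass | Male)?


P(Pass | Male) = 50/(50+39) = 50/89

P(Pass|Male) = 50/89 ≈ 56.18%


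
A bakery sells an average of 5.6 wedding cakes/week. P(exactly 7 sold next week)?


Poisson(λ=5.6): P(X=7) = e^(-λ)×λ^k/k!
= e^(-5.6) × 5.6^7 / 7!
≈ 0.003697863716 × 172709.484954 / 5040 ≈ 0.126717

P(X=7) ≈ 0.126717 ≈ 12.67%


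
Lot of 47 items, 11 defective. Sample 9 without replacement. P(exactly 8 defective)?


Hypergeometric: C(11,8)×C(36,1)/C(47,9)
= 165×36/1362649145 = 108/24775439

P(X=8) = 108/24775439 ≈ 0.00%


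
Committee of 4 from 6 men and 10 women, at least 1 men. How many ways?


Count by #men:
  1M,3W: C(6,1)×C(10,3)=720
  2M,2W: C(6,2)×C(10,2)=675
  3M,1W: C(6,3)×C(10,1)=200
  4M,0W: C(6,4)×C(10,0)=15
Total = 1610

1610


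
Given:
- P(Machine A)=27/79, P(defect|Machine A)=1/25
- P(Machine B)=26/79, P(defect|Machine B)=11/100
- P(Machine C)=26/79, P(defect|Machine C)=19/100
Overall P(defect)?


P(B) = Σ P(B|Aᵢ)×P(Aᵢ)
  1/25×27/79 = 27/1975
  11/100×26/79 = 143/3950
  19/100×26/79 = 247/3950
Sum = 222/1975

P(defect) = 222/1975 ≈ 11.24%


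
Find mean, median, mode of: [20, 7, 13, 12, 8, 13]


Sorted: [7, 8, 12, 13, 13, 20]
Mean = 73/6
Median = 25/2
Freq: {20: 1, 7: 1, 13: 2, 12: 1, 8: 1}
Mode: [13]

Mean=73/6, Median=25/2, Mode=13


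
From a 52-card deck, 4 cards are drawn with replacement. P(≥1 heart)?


P(not a heart) = 39/52 = 3/4
P(none in 4 draws) = (3/4)^4 = 81/256
P(≥1 heart) = 1 - 81/256 = 175/256

P = 175/256 ≈ 68.36%


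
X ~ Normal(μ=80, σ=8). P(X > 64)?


z = (64-80)/8 = -2.0
P(X > 64) = 1 - P(Z ≤ -2.0) = 1 - 0.0228 = 0.9772

P(X > 64) ≈ 0.9772


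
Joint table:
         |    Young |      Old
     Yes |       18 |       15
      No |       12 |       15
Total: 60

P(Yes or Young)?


P(Yes∨Young) = P(Yes) + P(Young) - P(Yes∧Young)
= (33 + 30 - 18)/60 = 45/60 = 3/4

P = 3/4 ≈ 75.00%


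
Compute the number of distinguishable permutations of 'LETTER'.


Letters: 6, freq: {'L': 1, 'E': 2, 'T': 2, 'R': 1}
6!/(1!×2!×2!×1!) = 720/4 = 180

180


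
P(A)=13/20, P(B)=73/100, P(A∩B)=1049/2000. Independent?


P(A)×P(B) = 949/2000
P(A∩B) = 1049/2000
Not equal → NOT independent

No, not independent


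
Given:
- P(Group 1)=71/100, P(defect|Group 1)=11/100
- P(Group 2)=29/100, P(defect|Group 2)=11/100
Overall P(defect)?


P(B) = Σ P(B|Aᵢ)×P(Aᵢ)
  11/100×71/100 = 781/10000
  11/100×29/100 = 319/10000
Sum = 11/100

P(defect) = 11/100 ≈ 11.00%


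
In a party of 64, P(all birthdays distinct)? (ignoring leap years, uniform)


P(all different) = Π(365-i)/365 for i=0..63
= (365/365)×(364/365)×...×(302/365)
= 0.002810

P ≈ 0.0028 ≈ 0.28%


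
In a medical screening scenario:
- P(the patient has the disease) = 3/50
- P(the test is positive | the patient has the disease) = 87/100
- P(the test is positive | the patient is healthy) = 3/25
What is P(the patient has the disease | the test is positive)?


Using Bayes' theorem:
P(A|B) = P(B|A)·P(A) / P(B)

P(the test is positive) = 87/100 × 3/50 + 3/25 × 47/50
= 261/5000 + 141/1250 = 33/200

P(the patient has the disease|the test is positive) = (261/5000) / (33/200) = 87/275

P(the patient has the disease|the test is positive) = 87/275 ≈ 31.64%


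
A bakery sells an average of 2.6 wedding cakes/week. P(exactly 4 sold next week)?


Poisson(λ=2.6): P(X=4) = e^(-λ)×λ^k/k!
= e^(-2.6) × 2.6^4 / 4!
≈ 0.07427357821 × 45.6976 / 24 ≈ 0.141422

P(X=4) ≈ 0.141422 ≈ 14.14%


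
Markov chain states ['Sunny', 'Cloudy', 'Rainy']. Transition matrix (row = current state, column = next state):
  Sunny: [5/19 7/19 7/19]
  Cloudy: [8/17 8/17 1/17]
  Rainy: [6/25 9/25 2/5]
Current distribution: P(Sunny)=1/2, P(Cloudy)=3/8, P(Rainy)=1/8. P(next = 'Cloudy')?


P(next=Cloudy) = Σᵢ P(now=i)×P(i→Cloudy)
= 1/2×7/19 + 3/8×8/17 + 1/8×9/25
= 7/38 + 3/17 + 9/200 = 26207/64600

P = 26207/64600 ≈ 0.4057


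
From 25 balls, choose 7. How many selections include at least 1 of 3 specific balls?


Complement: C(25,7) - C(22,7) = 480700 - 170544 = 310156

310156


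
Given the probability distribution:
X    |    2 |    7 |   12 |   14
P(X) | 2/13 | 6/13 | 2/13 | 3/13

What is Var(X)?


E[X] = 112/13
E[X²] = 1178/13
Var(X) = E[X²] - (E[X])² = 1178/13 - 12544/169 = 2770/169

Var(X) = 2770/169 ≈ 16.3905


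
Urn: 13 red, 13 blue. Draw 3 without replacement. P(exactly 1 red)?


Hypergeometric: C(13,1)×C(13,2)/C(26,3)
= 13×78/2600 = 39/100

P(X=1) = 39/100 ≈ 39.00%


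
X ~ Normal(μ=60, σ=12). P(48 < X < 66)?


z₁=(48-60)/12=-1.0, z₂=(66-60)/12=0.5
P = Φ(0.5) - Φ(-1.0) = 0.691462 - 0.158655 = 0.532807 ≈ 0.5328

P(48 < X < 66) ≈ 0.5328


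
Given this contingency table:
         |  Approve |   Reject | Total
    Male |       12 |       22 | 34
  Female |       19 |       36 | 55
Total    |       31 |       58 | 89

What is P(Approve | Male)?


P(Approve | Male) = 12/(12+22) = 12/34 = 6/17

P(Approve|Male) = 6/17 ≈ 35.29%


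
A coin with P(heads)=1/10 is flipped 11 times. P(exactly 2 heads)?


Binomial: P(X=2) = C(11,2)×p^2×(1-p)^9
= 55 × 1/100 × 387420489/1000000000 = 4261625379/20000000000

P(X=2) = 4261625379/20000000000 ≈ 21.31%


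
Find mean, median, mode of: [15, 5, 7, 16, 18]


Sorted: [5, 7, 15, 16, 18]
Mean = 61/5
Median = 15
Freq: {15: 1, 5: 1, 7: 1, 16: 1, 18: 1}
Mode: No mode

Mean=61/5, Median=15, Mode=No mode


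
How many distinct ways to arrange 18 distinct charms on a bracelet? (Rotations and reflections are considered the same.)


Free circular arrangements: rotations and reflections both identified.
(n-1)!/2 = 17!/2 = 355687428096000/2 = 177843714048000

177843714048000


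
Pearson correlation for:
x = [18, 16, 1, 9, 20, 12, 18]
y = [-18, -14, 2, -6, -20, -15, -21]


n=7, Σx=94, Σy=-92, Σxy=-1558, Σx²=1530, Σy²=1626
r = (7×(-1558) - 94×(-92))/√((7×1530 - 94²)(7×1626 - (-92)²))
= -2258/√(1874×2918) = -2258/√5468332 ≈ -2258/2338.4465 ≈ -0.9656

r ≈ -0.9656


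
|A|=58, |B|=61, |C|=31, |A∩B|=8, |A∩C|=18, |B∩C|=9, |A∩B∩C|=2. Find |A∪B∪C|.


|A∪B∪C| = 58+61+31-8-18-9+2 = 117

|A∪B∪C| = 117


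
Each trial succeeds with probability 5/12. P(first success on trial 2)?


Geometric: P(X=2) = (1-p)^(k-1)×p = (7/12)^1×5/12 = 35/144

P(X=2) = 35/144 ≈ 24.31%


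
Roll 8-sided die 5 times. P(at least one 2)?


P(no 2)^5 = (7/8)^5 = 16807/32768
P(≥1) = 1 - 16807/32768 = 15961/32768

P = 15961/32768 ≈ 48.71%


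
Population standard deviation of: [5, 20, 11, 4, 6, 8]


Mean = 54/6 = 9
  (5-9)²=16
  (20-9)²=121
  (11-9)²=4
  (4-9)²=25
  (6-9)²=9
  (8-9)²=1
Σ(x-μ)² = 176
σ² = 176/6 = 88/3

σ = √(88/3) ≈ 5.4160


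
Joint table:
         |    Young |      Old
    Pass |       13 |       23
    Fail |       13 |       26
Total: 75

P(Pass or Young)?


P(Pass∨Young) = P(Pass) + P(Young) - P(Pass∧Young)
= (36 + 26 - 13)/75 = 49/75

P = 49/75 ≈ 65.33%


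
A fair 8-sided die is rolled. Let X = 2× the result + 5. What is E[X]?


E[die] = (1+8)/2 = 9/2
E[X] = 2×9/2 + 5 = 14

E[X] = 14


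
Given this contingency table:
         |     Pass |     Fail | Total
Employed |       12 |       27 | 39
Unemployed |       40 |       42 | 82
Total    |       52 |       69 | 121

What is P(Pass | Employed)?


P(Pass | Employed) = 12/(12+27) = 12/39 = 4/13

P(Pass|Employed) = 4/13 ≈ 30.77%


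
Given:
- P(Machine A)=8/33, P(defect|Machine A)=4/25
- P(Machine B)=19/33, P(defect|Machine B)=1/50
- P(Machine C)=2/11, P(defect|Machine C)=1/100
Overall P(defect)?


P(B) = Σ P(B|Aᵢ)×P(Aᵢ)
  4/25×8/33 = 32/825
  1/50×19/33 = 19/1650
  1/100×2/11 = 1/550
Sum = 43/825

P(defect) = 43/825 ≈ 5.21%


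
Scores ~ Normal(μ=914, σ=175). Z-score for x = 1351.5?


z = (x - μ)/σ = (1351.5 - 914)/175 = 2.5

z = 2.5


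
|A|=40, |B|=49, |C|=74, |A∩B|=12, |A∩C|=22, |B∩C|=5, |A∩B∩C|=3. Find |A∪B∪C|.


|A∪B∪C| = 40+49+74-12-22-5+3 = 127

|A∪B∪C| = 127


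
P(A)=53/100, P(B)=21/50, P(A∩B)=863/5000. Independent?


P(A)×P(B) = 1113/5000
P(A∩B) = 863/5000
Not equal → NOT independent

No, not independent


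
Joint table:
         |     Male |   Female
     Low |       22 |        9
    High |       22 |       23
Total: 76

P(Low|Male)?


P(Low|Male) = 22/(22+22) = 22/44 = 1/2

P = 1/2 ≈ 50.00%


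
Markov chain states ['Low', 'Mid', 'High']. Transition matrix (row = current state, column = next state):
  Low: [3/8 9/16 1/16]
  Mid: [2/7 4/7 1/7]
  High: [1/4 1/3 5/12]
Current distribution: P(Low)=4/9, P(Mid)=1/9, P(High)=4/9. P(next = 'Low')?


P(next=Low) = Σᵢ P(now=i)×P(i→Low)
= 4/9×3/8 + 1/9×2/7 + 4/9×1/4
= 1/6 + 2/63 + 1/9 = 13/42

P = 13/42 ≈ 0.3095


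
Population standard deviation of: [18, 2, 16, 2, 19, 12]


Mean = 69/6 = 23/2
  (18-23/2)²=169/4
  (2-23/2)²=361/4
  (16-23/2)²=81/4
  (2-23/2)²=361/4
  (19-23/2)²=225/4
  (12-23/2)²=1/4
Σ(x-μ)² = 599/2
σ² = (599/2)/6 = 599/12

σ = √(599/12) ≈ 7.0652


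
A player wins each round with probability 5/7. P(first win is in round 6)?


Geometric: P(X=6) = (1-p)^(k-1)×p = (2/7)^5×5/7 = 160/117649

P(X=6) = 160/117649 ≈ 0.14%


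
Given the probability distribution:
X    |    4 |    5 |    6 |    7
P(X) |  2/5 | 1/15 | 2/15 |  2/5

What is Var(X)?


E[X] = 83/15
E[X²] = 487/15
Var(X) = E[X²] - (E[X])² = 487/15 - 6889/225 = 416/225

Var(X) = 416/225 ≈ 1.8489


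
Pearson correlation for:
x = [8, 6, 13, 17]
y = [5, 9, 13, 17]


n=4, Σx=44, Σy=44, Σxy=552, Σx²=558, Σy²=564
r = (4×552 - 44×44)/√((4×558 - 44²)(4×564 - 44²))
= 272/√(296×320) = 272/√94720 ≈ 272/307.7661 ≈ 0.8838

r ≈ 0.8838


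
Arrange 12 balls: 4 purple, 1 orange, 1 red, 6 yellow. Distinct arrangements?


12!/(4!×1!×1!×6!) = 27720

27720


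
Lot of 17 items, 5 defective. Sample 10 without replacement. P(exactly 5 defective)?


Hypergeometric: C(5,5)×C(12,5)/C(17,10)
= 1×792/19448 = 9/221

P(X=5) = 9/221 ≈ 4.07%


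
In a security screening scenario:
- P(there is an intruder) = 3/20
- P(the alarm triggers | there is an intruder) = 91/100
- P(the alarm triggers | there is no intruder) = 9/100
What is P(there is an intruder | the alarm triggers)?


Using Bayes' theorem:
P(A|B) = P(B|A)·P(A) / P(B)

P(the alarm triggers) = 91/100 × 3/20 + 9/100 × 17/20
= 273/2000 + 153/2000 = 213/1000

P(there is an intruder|the alarm triggers) = (273/2000) / (213/1000) = 91/142

P(there is an intruder|the alarm triggers) = 91/142 ≈ 64.08%


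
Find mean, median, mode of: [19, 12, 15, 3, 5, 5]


Sorted: [3, 5, 5, 12, 15, 19]
Mean = 59/6
Median = 17/2
Freq: {19: 1, 12: 1, 15: 1, 3: 1, 5: 2}
Mode: [5]

Mean=59/6, Median=17/2, Mode=5


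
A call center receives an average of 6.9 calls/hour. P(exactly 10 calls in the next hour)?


Poisson(λ=6.9): P(X=10) = e^(-λ)×λ^k/k!
= e^(-6.9) × 6.9^10 / 10!
≈ 0.001007785429 × 244619406.065 / 3628800 ≈ 0.067935

P(X=10) ≈ 0.067935 ≈ 6.79%


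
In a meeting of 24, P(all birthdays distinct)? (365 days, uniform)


P(all different) = Π(365-i)/365 for i=0..23
= (365/365)×(364/365)×...×(342/365)
= 0.461656

P ≈ 0.4617 ≈ 46.17%


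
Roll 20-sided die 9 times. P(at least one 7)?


P(no 7)^9 = (19/20)^9 = 322687697779/512000000000
P(≥1) = 1 - 322687697779/512000000000 = 189312302221/512000000000

P = 189312302221/512000000000 ≈ 36.98%


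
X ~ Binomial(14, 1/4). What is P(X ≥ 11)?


P(X ≥ 11) = Σ P(X=i) for i=11..14
P(X=11) = 2457/67108864
P(X=12) = 819/268435456
P(X=13) = 21/134217728
P(X=14) = 1/268435456
Sum = 5345/134217728

P(X ≥ 11) = 5345/134217728 ≈ 0.00%


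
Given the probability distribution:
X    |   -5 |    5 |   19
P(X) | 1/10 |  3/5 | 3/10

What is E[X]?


E[X] = Σ x·P(X=x)
= (-5)×(1/10) + (5)×(3/5) + (19)×(3/10)
= 41/5

E[X] = 41/5


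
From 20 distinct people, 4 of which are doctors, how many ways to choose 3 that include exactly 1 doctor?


Choose 1 of the 4 doctors and 2 of the other 16 people:
C(4,1)×C(16,2) = 4×120 = 480

480


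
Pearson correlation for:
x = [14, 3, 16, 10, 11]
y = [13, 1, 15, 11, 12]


n=5, Σx=54, Σy=52, Σxy=667, Σx²=682, Σy²=660
r = (5×667 - 54×52)/√((5×682 - 54²)(5×660 - 52²))
= 527/√(494×596) = 527/√294424 ≈ 527/542.6085 ≈ 0.9712

r ≈ 0.9712


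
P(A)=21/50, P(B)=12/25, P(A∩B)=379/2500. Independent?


P(A)×P(B) = 126/625
P(A∩B) = 379/2500
Not equal → NOT independent

No, not independent


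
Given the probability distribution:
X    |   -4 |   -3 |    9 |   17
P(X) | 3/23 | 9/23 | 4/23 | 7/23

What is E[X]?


E[X] = Σ x·P(X=x)
= (-4)×(3/23) + (-3)×(9/23) + (9)×(4/23) + (17)×(7/23)
= 116/23

E[X] = 116/23


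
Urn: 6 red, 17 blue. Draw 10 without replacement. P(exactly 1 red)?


Hypergeometric: C(6,1)×C(17,9)/C(23,10)
= 6×24310/1144066 = 390/3059

P(X=1) = 390/3059 ≈ 12.75%


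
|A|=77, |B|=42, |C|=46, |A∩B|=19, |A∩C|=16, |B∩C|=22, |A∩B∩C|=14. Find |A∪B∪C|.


|A∪B∪C| = 77+42+46-19-16-22+14 = 122

|A∪B∪C| = 122


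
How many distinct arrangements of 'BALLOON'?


Letters: 7, freq: {'B': 1, 'A': 1, 'L': 2, 'O': 2, 'N': 1}
7!/(1!×1!×2!×2!×1!) = 5040/4 = 1260

1260


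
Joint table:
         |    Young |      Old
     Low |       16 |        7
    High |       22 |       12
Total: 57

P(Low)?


P(Low) = (16+7)/57 = 23/57

P(Low) = 23/57 ≈ 40.35%


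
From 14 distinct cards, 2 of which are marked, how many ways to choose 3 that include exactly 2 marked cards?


Choose 2 of the 2 marked cards and 1 of the other 12 cards:
C(2,2)×C(12,1) = 1×12 = 12

12


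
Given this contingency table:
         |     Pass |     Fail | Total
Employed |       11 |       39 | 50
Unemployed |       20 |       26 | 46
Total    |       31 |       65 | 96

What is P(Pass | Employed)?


P(Pass | Employed) = 11/(11+39) = 11/50

P(Pass|Employed) = 11/50 ≈ 22.00%


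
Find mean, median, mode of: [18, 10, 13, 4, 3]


Sorted: [3, 4, 10, 13, 18]
Mean = 48/5
Median = 10
Freq: {18: 1, 10: 1, 13: 1, 4: 1, 3: 1}
Mode: No mode

Mean=48/5, Median=10, Mode=No mode


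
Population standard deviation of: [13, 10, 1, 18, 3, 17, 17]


Mean = 79/7
  (13-79/7)²=144/49
  (10-79/7)²=81/49
  (1-79/7)²=5184/49
  (18-79/7)²=2209/49
  (3-79/7)²=3364/49
  (17-79/7)²=1600/49
  (17-79/7)²=1600/49
Σ(x-μ)² = 2026/7
σ² = (2026/7)/7 = 2026/49

σ = √(2026/49) ≈ 6.4302


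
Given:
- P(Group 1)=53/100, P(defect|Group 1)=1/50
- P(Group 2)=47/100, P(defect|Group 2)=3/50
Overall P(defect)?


P(B) = Σ P(B|Aᵢ)×P(Aᵢ)
  1/50×53/100 = 53/5000
  3/50×47/100 = 141/5000
Sum = 97/2500

P(defect) = 97/2500 ≈ 3.88%


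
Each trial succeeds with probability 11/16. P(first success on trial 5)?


Geometric: P(X=5) = (1-p)^(k-1)×p = (5/16)^4×11/16 = 6875/1048576

P(X=5) = 6875/1048576 ≈ 0.66%


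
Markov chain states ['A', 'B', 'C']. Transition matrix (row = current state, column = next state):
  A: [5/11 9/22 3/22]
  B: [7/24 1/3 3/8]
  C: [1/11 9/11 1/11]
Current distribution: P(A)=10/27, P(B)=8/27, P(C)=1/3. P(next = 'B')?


P(next=B) = Σᵢ P(now=i)×P(i→B)
= 10/27×9/22 + 8/27×1/3 + 1/3×9/11
= 5/33 + 8/81 + 3/11 = 466/891

P = 466/891 ≈ 0.5230


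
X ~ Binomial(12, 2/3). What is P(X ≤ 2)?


P(X ≤ 2) = Σ P(X=i) for i=0..2
P(X=0) = 1/531441
P(X=1) = 8/177147
P(X=2) = 88/177147
Sum = 289/531441

P(X ≤ 2) = 289/531441 ≈ 0.05%


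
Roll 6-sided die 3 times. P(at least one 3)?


P(no 3)^3 = (5/6)^3 = 125/216
P(≥1) = 1 - 125/216 = 91/216

P = 91/216 ≈ 42.13%
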